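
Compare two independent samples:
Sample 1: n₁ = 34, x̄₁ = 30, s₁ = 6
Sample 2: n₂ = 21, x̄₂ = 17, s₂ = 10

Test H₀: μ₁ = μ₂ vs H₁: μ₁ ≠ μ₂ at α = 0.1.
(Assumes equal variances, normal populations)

Answer: t = 6.0395, reject H₀

Derivation:
Pooled variance: s²_p = [33×6² + 20×10²]/(53) = 60.1509
s_p = 7.7557
SE = s_p×√(1/n₁ + 1/n₂) = 7.7557×√(1/34 + 1/21) = 2.1525
t = (x̄₁ - x̄₂)/SE = (30 - 17)/2.1525 = 6.0395
df = 53, t-critical = ±1.674
Decision: reject H₀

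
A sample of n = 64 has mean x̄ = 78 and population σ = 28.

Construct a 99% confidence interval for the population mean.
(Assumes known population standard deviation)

Answer: (68.9840, 87.0160)

Derivation:
Confidence level: 99%, α = 0.01
z_0.005 = 2.576
SE = σ/√n = 28/√64 = 3.5000
Margin of error = 2.576 × 3.5000 = 9.0160
CI: x̄ ± margin = 78 ± 9.0160
CI: (68.9840, 87.0160)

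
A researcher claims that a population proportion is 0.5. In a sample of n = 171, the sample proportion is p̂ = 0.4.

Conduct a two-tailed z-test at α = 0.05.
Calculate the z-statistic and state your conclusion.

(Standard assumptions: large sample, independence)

H₀: p = 0.5, H₁: p ≠ 0.5
Standard error: SE = √(p₀(1-p₀)/n) = √(0.5×0.5/171) = 0.038236
z-statistic: z = (p̂ - p₀)/SE = (0.4 - 0.5)/0.038236 = -2.6153
Critical value: z_0.025 = ±1.960
p-value = 0.0089
Decision: reject H₀ at α = 0.05

Answer: z = -2.6153, reject H₀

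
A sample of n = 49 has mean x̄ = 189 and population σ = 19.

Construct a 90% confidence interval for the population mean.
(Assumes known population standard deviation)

Answer: (184.5350, 193.4650)

Derivation:
Confidence level: 90%, α = 0.1
z_0.05 = 1.645
SE = σ/√n = 19/√49 = 2.7143
Margin of error = 1.645 × 2.7143 = 4.4650
CI: x̄ ± margin = 189 ± 4.4650
CI: (184.5350, 193.4650)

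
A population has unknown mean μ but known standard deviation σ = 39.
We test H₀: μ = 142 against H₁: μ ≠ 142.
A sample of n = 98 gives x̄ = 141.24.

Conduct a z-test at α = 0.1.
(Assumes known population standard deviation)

Standard error: SE = σ/√n = 39/√98 = 3.9396
z-statistic: z = (x̄ - μ₀)/SE = (141.24 - 142)/3.9396 = -0.1929
Critical value: ±1.645
p-value = 0.8470
Decision: fail to reject H₀

Answer: z = -0.1929, fail to reject H₀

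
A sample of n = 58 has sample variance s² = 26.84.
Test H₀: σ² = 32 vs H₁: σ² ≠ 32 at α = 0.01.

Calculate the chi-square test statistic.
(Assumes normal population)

df = n - 1 = 57
χ² = (n-1)s²/σ₀² = 57×26.84/32 = 47.8087
Critical values: χ²_{0.995,57} = 33.248, χ²_{0.005,57} = 88.236
Rejection region: χ² < 33.248 or χ² > 88.236
Decision: fail to reject H₀

Answer: χ² = 47.8087, fail to reject H₀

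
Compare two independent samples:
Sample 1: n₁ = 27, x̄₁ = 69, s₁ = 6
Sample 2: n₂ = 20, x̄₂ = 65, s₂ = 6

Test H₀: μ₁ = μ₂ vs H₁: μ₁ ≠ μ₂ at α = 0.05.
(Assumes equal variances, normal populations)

Pooled variance: s²_p = [26×6² + 19×6²]/(45) = 36.0000
s_p = 6.0000
SE = s_p×√(1/n₁ + 1/n₂) = 6.0000×√(1/27 + 1/20) = 1.7701
t = (x̄₁ - x̄₂)/SE = (69 - 65)/1.7701 = 2.2598
df = 45, t-critical = ±2.014
Decision: reject H₀

Answer: t = 2.2598, reject H₀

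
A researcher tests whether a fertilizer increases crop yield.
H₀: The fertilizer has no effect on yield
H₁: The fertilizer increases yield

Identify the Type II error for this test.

Answer: Failing to recommend an effective fertilizer

Derivation:
A Type I error (probability α) occurs when we reject a true H₀.
A Type II error (probability β) occurs when we fail to reject a false H₀.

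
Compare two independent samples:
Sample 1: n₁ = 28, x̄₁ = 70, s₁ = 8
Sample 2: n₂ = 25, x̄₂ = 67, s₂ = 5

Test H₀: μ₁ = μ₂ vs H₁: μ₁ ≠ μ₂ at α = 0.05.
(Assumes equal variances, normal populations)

Pooled variance: s²_p = [27×8² + 24×5²]/(51) = 45.6471
s_p = 6.7563
SE = s_p×√(1/n₁ + 1/n₂) = 6.7563×√(1/28 + 1/25) = 1.8591
t = (x̄₁ - x̄₂)/SE = (70 - 67)/1.8591 = 1.6137
df = 51, t-critical = ±2.008
Decision: fail to reject H₀

Answer: t = 1.6137, fail to reject H₀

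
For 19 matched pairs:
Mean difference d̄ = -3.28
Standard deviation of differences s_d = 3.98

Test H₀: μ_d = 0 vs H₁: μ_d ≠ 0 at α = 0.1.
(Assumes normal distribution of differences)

df = n - 1 = 18
SE = s_d/√n = 3.98/√19 = 0.9131
t = d̄/SE = -3.28/0.9131 = -3.5922
Critical value: t_{0.05,18} = ±1.734
p-value ≈ 0.0021
Decision: reject H₀

Answer: t = -3.5922, reject H₀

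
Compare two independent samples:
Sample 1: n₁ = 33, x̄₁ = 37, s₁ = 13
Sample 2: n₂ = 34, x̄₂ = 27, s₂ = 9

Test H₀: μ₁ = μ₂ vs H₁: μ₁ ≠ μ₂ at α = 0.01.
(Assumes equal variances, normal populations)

Answer: t = 3.6701, reject H₀

Derivation:
Pooled variance: s²_p = [32×13² + 33×9²]/(65) = 124.3231
s_p = 11.1500
SE = s_p×√(1/n₁ + 1/n₂) = 11.1500×√(1/33 + 1/34) = 2.7247
t = (x̄₁ - x̄₂)/SE = (37 - 27)/2.7247 = 3.6701
df = 65, t-critical = ±2.654
Decision: reject H₀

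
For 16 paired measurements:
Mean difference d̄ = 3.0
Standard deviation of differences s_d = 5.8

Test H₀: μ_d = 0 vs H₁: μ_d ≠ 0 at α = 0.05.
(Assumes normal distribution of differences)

df = n - 1 = 15
SE = s_d/√n = 5.8/√16 = 1.4500
t = d̄/SE = 3.0/1.4500 = 2.0690
Critical value: t_{0.025,15} = ±2.131
p-value ≈ 0.0562
Decision: fail to reject H₀

Answer: t = 2.0690, fail to reject H₀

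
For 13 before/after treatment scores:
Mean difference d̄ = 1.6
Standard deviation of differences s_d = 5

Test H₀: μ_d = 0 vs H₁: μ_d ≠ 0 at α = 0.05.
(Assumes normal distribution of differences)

df = n - 1 = 12
SE = s_d/√n = 5/√13 = 1.3868
t = d̄/SE = 1.6/1.3868 = 1.1537
Critical value: t_{0.025,12} = ±2.179
p-value ≈ 0.2711
Decision: fail to reject H₀

Answer: t = 1.1537, fail to reject H₀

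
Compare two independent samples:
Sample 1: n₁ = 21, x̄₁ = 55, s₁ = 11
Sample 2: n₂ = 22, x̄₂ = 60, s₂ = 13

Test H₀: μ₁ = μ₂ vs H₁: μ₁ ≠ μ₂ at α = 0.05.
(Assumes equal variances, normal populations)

Answer: t = -1.3583, fail to reject H₀

Derivation:
Pooled variance: s²_p = [20×11² + 21×13²]/(41) = 145.5854
s_p = 12.0659
SE = s_p×√(1/n₁ + 1/n₂) = 12.0659×√(1/21 + 1/22) = 3.6811
t = (x̄₁ - x̄₂)/SE = (55 - 60)/3.6811 = -1.3583
df = 41, t-critical = ±2.020
Decision: fail to reject H₀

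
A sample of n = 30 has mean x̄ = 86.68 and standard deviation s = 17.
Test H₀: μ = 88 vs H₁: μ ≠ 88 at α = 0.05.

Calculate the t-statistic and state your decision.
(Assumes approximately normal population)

df = n - 1 = 29
SE = s/√n = 17/√30 = 3.1038
t = (x̄ - μ₀)/SE = (86.68 - 88)/3.1038 = -0.4253
Critical value: t_{0.025,29} = ±2.045
p-value ≈ 0.6738
Decision: fail to reject H₀

Answer: t = -0.4253, fail to reject H₀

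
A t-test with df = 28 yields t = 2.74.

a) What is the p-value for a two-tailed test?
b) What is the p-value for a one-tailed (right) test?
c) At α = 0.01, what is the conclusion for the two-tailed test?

Using t-distribution with df = 28:
a) Two-tailed: p = 2×P(T > 2.74) = 0.0106
b) One-tailed: p = P(T > 2.74) = 0.0053
c) 0.0106 ≥ 0.01, fail to reject H₀

Answer: a) 0.0106, b) 0.0053, c) fail to reject H₀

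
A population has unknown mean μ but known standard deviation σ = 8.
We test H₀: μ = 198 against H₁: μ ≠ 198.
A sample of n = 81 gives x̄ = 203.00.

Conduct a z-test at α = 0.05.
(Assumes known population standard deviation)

Answer: z = 5.6249, reject H₀

Derivation:
Standard error: SE = σ/√n = 8/√81 = 0.8889
z-statistic: z = (x̄ - μ₀)/SE = (203.00 - 198)/0.8889 = 5.6249
Critical value: ±1.960
p-value < 0.0001
Decision: reject H₀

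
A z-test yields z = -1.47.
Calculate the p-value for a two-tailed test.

For z = -1.47:
p = 2×P(Z > |-1.47|) = 2×(1 - Φ(1.47)) = 0.1416

Answer: p-value ≈ 0.1416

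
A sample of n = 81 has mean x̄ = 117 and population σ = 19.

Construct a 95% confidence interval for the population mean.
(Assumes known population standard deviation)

Confidence level: 95%, α = 0.05
z_0.025 = 1.960
SE = σ/√n = 19/√81 = 2.1111
Margin of error = 1.960 × 2.1111 = 4.1378
CI: x̄ ± margin = 117 ± 4.1378
CI: (112.8622, 121.1378)

Answer: (112.8622, 121.1378)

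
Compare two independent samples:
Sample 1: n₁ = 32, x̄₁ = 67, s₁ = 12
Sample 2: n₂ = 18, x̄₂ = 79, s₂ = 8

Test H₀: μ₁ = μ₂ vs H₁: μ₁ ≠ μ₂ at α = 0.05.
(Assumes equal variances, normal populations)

Answer: t = -3.7870, reject H₀

Derivation:
Pooled variance: s²_p = [31×12² + 17×8²]/(48) = 115.6667
s_p = 10.7548
SE = s_p×√(1/n₁ + 1/n₂) = 10.7548×√(1/32 + 1/18) = 3.1687
t = (x̄₁ - x̄₂)/SE = (67 - 79)/3.1687 = -3.7870
df = 48, t-critical = ±2.011
Decision: reject H₀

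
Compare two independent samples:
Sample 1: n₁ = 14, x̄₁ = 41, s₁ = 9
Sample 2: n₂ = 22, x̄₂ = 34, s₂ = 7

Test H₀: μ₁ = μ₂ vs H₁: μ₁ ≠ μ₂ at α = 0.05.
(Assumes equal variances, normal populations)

Pooled variance: s²_p = [13×9² + 21×7²]/(34) = 61.2353
s_p = 7.8253
SE = s_p×√(1/n₁ + 1/n₂) = 7.8253×√(1/14 + 1/22) = 2.6753
t = (x̄₁ - x̄₂)/SE = (41 - 34)/2.6753 = 2.6165
df = 34, t-critical = ±2.032
Decision: reject H₀

Answer: t = 2.6165, reject H₀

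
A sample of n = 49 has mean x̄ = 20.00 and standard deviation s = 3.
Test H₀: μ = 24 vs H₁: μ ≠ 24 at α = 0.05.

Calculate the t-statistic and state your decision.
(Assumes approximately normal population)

df = n - 1 = 48
SE = s/√n = 3/√49 = 0.4286
t = (x̄ - μ₀)/SE = (20.00 - 24)/0.4286 = -9.3327
Critical value: t_{0.025,48} = ±2.011
p-value < 0.0001
Decision: reject H₀

Answer: t = -9.3327, reject H₀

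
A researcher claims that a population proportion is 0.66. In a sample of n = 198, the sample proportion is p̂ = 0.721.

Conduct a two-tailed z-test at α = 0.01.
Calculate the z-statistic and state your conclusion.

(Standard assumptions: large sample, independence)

Answer: z = 1.8120, fail to reject H₀

Derivation:
H₀: p = 0.66, H₁: p ≠ 0.66
Standard error: SE = √(p₀(1-p₀)/n) = √(0.66×0.34/198) = 0.033665
z-statistic: z = (p̂ - p₀)/SE = (0.721 - 0.66)/0.033665 = 1.8120
Critical value: z_0.005 = ±2.576
p-value = 0.0700
Decision: fail to reject H₀ at α = 0.01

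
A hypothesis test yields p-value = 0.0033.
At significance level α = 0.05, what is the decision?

Compare p-value to α:
0.0033 < 0.05
Decision: reject H₀

Answer: reject H₀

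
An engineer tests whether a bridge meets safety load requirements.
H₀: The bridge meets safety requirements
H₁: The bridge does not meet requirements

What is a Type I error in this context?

Answer: Unnecessarily closing a safe bridge for repairs

Derivation:
Type I error (α): Rejecting H₀ when H₀ is true
Type II error (β): Failing to reject H₀ when H₁ is true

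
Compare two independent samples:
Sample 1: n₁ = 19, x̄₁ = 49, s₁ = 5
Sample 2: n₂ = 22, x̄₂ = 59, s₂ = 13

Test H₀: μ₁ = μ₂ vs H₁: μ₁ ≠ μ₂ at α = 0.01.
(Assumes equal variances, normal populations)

Pooled variance: s²_p = [18×5² + 21×13²]/(39) = 102.5385
s_p = 10.1261
SE = s_p×√(1/n₁ + 1/n₂) = 10.1261×√(1/19 + 1/22) = 3.1714
t = (x̄₁ - x̄₂)/SE = (49 - 59)/3.1714 = -3.1532
df = 39, t-critical = ±2.708
Decision: reject H₀

Answer: t = -3.1532, reject H₀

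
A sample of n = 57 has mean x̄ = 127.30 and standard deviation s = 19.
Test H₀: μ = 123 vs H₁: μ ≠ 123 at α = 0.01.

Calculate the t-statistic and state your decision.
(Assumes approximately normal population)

df = n - 1 = 56
SE = s/√n = 19/√57 = 2.5166
t = (x̄ - μ₀)/SE = (127.30 - 123)/2.5166 = 1.7087
Critical value: t_{0.005,56} = ±2.667
p-value ≈ 0.0930
Decision: fail to reject H₀

Answer: t = 1.7087, fail to reject H₀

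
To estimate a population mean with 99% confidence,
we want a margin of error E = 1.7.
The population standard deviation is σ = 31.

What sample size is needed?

Answer: n = 2207

Derivation:
z_0.005 = 2.576
n = (z×σ/E)² = (2.576×31/1.7)²
n = 2206.5677
Round up: n = 2207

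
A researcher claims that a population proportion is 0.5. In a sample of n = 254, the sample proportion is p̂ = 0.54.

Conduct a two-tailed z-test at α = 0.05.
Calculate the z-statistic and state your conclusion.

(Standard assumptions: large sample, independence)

H₀: p = 0.5, H₁: p ≠ 0.5
Standard error: SE = √(p₀(1-p₀)/n) = √(0.5×0.5/254) = 0.031373
z-statistic: z = (p̂ - p₀)/SE = (0.54 - 0.5)/0.031373 = 1.2750
Critical value: z_0.025 = ±1.960
p-value = 0.2023
Decision: fail to reject H₀ at α = 0.05

Answer: z = 1.2750, fail to reject H₀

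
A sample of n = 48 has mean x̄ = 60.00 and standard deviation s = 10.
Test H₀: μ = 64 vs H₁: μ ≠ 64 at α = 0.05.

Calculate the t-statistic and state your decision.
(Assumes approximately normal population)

df = n - 1 = 47
SE = s/√n = 10/√48 = 1.4434
t = (x̄ - μ₀)/SE = (60.00 - 64)/1.4434 = -2.7712
Critical value: t_{0.025,47} = ±2.012
p-value ≈ 0.0080
Decision: reject H₀

Answer: t = -2.7712, reject H₀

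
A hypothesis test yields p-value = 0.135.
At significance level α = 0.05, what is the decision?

Compare p-value to α:
0.135 ≥ 0.05
Decision: fail to reject H₀

Answer: fail to reject H₀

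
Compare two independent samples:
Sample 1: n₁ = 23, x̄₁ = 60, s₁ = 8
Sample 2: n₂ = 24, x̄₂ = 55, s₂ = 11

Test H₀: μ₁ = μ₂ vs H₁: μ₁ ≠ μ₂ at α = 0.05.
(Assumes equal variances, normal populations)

Pooled variance: s²_p = [22×8² + 23×11²]/(45) = 93.1333
s_p = 9.6506
SE = s_p×√(1/n₁ + 1/n₂) = 9.6506×√(1/23 + 1/24) = 2.8160
t = (x̄₁ - x̄₂)/SE = (60 - 55)/2.8160 = 1.7756
df = 45, t-critical = ±2.014
Decision: fail to reject H₀

Answer: t = 1.7756, fail to reject H₀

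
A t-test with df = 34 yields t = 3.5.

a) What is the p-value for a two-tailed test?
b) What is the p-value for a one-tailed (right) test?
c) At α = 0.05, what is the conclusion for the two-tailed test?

Answer: a) 0.0013, b) 0.0007, c) reject H₀

Derivation:
Using t-distribution with df = 34:
a) Two-tailed: p = 2×P(T > 3.5) = 0.0013
b) One-tailed: p = P(T > 3.5) = 0.0007
c) 0.0013 < 0.05, reject H₀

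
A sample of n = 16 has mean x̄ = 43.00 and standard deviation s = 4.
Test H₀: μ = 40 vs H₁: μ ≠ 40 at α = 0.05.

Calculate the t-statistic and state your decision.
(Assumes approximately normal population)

df = n - 1 = 15
SE = s/√n = 4/√16 = 1.0000
t = (x̄ - μ₀)/SE = (43.00 - 40)/1.0000 = 3.0000
Critical value: t_{0.025,15} = ±2.131
p-value ≈ 0.0090
Decision: reject H₀

Answer: t = 3.0000, reject H₀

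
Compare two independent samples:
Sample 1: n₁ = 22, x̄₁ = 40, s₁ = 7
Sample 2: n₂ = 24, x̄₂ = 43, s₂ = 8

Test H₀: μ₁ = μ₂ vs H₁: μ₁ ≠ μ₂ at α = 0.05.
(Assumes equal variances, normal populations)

Pooled variance: s²_p = [21×7² + 23×8²]/(44) = 56.8409
s_p = 7.5393
SE = s_p×√(1/n₁ + 1/n₂) = 7.5393×√(1/22 + 1/24) = 2.2253
t = (x̄₁ - x̄₂)/SE = (40 - 43)/2.2253 = -1.3481
df = 44, t-critical = ±2.015
Decision: fail to reject H₀

Answer: t = -1.3481, fail to reject H₀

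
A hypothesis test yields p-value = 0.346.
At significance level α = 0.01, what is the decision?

Answer: fail to reject H₀

Derivation:
Compare p-value to α:
0.346 ≥ 0.01
Decision: fail to reject H₀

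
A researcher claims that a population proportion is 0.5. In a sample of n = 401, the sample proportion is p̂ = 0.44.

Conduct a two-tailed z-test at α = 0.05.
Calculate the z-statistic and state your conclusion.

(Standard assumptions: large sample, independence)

H₀: p = 0.5, H₁: p ≠ 0.5
Standard error: SE = √(p₀(1-p₀)/n) = √(0.5×0.5/401) = 0.024969
z-statistic: z = (p̂ - p₀)/SE = (0.44 - 0.5)/0.024969 = -2.4030
Critical value: z_0.025 = ±1.960
p-value = 0.0163
Decision: reject H₀ at α = 0.05

Answer: z = -2.4030, reject H₀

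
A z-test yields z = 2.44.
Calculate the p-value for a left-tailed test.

For z = 2.44:
p = P(Z < 2.44) = Φ(2.44) = 0.9927

Answer: p-value ≈ 0.9927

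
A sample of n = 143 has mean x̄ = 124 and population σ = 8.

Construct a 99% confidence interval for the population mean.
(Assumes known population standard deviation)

Confidence level: 99%, α = 0.01
z_0.005 = 2.576
SE = σ/√n = 8/√143 = 0.6690
Margin of error = 2.576 × 0.6690 = 1.7233
CI: x̄ ± margin = 124 ± 1.7233
CI: (122.2767, 125.7233)

Answer: (122.2767, 125.7233)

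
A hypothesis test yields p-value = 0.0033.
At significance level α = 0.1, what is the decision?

Answer: reject H₀

Derivation:
Compare p-value to α:
0.0033 < 0.1
Decision: reject H₀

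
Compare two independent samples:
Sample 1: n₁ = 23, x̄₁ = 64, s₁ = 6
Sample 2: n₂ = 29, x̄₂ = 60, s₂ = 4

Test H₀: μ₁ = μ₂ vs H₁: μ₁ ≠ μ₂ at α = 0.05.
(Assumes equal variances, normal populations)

Answer: t = 2.8767, reject H₀

Derivation:
Pooled variance: s²_p = [22×6² + 28×4²]/(50) = 24.8000
s_p = 4.9800
SE = s_p×√(1/n₁ + 1/n₂) = 4.9800×√(1/23 + 1/29) = 1.3905
t = (x̄₁ - x̄₂)/SE = (64 - 60)/1.3905 = 2.8767
df = 50, t-critical = ±2.009
Decision: reject H₀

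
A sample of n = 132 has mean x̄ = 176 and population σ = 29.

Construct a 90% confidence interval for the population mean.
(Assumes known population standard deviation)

Answer: (171.8479, 180.1521)

Derivation:
Confidence level: 90%, α = 0.1
z_0.05 = 1.645
SE = σ/√n = 29/√132 = 2.5241
Margin of error = 1.645 × 2.5241 = 4.1521
CI: x̄ ± margin = 176 ± 4.1521
CI: (171.8479, 180.1521)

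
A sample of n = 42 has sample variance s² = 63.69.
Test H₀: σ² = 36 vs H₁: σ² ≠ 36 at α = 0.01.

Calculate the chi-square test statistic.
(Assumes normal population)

Answer: χ² = 72.5358, reject H₀

Derivation:
df = n - 1 = 41
χ² = (n-1)s²/σ₀² = 41×63.69/36 = 72.5358
Critical values: χ²_{0.995,41} = 21.421, χ²_{0.005,41} = 68.053
Rejection region: χ² < 21.421 or χ² > 68.053
Decision: reject H₀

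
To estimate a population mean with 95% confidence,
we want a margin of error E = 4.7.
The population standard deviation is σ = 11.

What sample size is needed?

Answer: n = 22

Derivation:
z_0.025 = 1.960
n = (z×σ/E)² = (1.960×11/4.7)²
n = 21.0427
Round up: n = 22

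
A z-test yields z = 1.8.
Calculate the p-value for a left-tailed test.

Answer: p-value ≈ 0.9641

Derivation:
For z = 1.8:
p = P(Z < 1.8) = Φ(1.8) = 0.9641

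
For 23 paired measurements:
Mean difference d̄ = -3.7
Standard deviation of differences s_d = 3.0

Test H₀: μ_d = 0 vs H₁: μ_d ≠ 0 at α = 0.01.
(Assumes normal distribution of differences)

df = n - 1 = 22
SE = s_d/√n = 3.0/√23 = 0.6255
t = d̄/SE = -3.7/0.6255 = -5.9153
Critical value: t_{0.005,22} = ±2.819
p-value < 0.0001
Decision: reject H₀

Answer: t = -5.9153, reject H₀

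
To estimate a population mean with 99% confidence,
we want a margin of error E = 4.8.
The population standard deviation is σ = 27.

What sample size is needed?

z_0.005 = 2.576
n = (z×σ/E)² = (2.576×27/4.8)²
n = 209.9601
Round up: n = 210

Answer: n = 210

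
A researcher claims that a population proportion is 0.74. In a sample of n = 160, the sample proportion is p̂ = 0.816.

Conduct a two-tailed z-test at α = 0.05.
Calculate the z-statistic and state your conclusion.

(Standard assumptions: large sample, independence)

H₀: p = 0.74, H₁: p ≠ 0.74
Standard error: SE = √(p₀(1-p₀)/n) = √(0.74×0.26/160) = 0.034677
z-statistic: z = (p̂ - p₀)/SE = (0.816 - 0.74)/0.034677 = 2.1917
Critical value: z_0.025 = ±1.960
p-value = 0.0284
Decision: reject H₀ at α = 0.05

Answer: z = 2.1917, reject H₀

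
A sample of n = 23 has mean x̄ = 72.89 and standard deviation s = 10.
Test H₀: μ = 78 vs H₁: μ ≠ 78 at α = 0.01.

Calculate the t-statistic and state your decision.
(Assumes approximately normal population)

df = n - 1 = 22
SE = s/√n = 10/√23 = 2.0851
t = (x̄ - μ₀)/SE = (72.89 - 78)/2.0851 = -2.4507
Critical value: t_{0.005,22} = ±2.819
p-value ≈ 0.0227
Decision: fail to reject H₀

Answer: t = -2.4507, fail to reject H₀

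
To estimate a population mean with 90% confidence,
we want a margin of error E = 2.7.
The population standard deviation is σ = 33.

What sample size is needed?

Answer: n = 405

Derivation:
z_0.05 = 1.645
n = (z×σ/E)² = (1.645×33/2.7)²
n = 404.2334
Round up: n = 405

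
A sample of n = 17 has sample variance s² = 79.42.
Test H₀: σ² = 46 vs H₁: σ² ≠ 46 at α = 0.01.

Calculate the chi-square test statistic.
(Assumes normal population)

Answer: χ² = 27.6243, fail to reject H₀

Derivation:
df = n - 1 = 16
χ² = (n-1)s²/σ₀² = 16×79.42/46 = 27.6243
Critical values: χ²_{0.995,16} = 5.142, χ²_{0.005,16} = 34.267
Rejection region: χ² < 5.142 or χ² > 34.267
Decision: fail to reject H₀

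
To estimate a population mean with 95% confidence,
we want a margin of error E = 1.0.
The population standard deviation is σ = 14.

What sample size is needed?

z_0.025 = 1.960
n = (z×σ/E)² = (1.960×14/1.0)²
n = 752.9536
Round up: n = 753

Answer: n = 753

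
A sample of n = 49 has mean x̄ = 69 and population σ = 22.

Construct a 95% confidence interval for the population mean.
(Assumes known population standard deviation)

Confidence level: 95%, α = 0.05
z_0.025 = 1.960
SE = σ/√n = 22/√49 = 3.1429
Margin of error = 1.960 × 3.1429 = 6.1601
CI: x̄ ± margin = 69 ± 6.1601
CI: (62.8399, 75.1601)

Answer: (62.8399, 75.1601)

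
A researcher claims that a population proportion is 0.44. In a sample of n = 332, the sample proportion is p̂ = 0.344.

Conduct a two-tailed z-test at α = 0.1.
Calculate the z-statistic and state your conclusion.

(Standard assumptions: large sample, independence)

Answer: z = -3.5238, reject H₀

Derivation:
H₀: p = 0.44, H₁: p ≠ 0.44
Standard error: SE = √(p₀(1-p₀)/n) = √(0.44×0.56/332) = 0.027243
z-statistic: z = (p̂ - p₀)/SE = (0.344 - 0.44)/0.027243 = -3.5238
Critical value: z_0.05 = ±1.645
p-value = 0.0004
Decision: reject H₀ at α = 0.1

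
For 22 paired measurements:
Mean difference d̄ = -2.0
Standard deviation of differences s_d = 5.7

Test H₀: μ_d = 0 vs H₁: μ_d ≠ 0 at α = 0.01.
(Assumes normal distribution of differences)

df = n - 1 = 21
SE = s_d/√n = 5.7/√22 = 1.2152
t = d̄/SE = -2.0/1.2152 = -1.6458
Critical value: t_{0.005,21} = ±2.831
p-value ≈ 0.1147
Decision: fail to reject H₀

Answer: t = -1.6458, fail to reject H₀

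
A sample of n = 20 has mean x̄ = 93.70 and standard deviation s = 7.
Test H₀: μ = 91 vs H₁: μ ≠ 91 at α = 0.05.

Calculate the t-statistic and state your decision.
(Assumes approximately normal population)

Answer: t = 1.7250, fail to reject H₀

Derivation:
df = n - 1 = 19
SE = s/√n = 7/√20 = 1.5652
t = (x̄ - μ₀)/SE = (93.70 - 91)/1.5652 = 1.7250
Critical value: t_{0.025,19} = ±2.093
p-value ≈ 0.1008
Decision: fail to reject H₀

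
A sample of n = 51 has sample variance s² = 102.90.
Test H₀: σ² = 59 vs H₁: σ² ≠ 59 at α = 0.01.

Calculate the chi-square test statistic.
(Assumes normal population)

df = n - 1 = 50
χ² = (n-1)s²/σ₀² = 50×102.90/59 = 87.2034
Critical values: χ²_{0.995,50} = 27.991, χ²_{0.005,50} = 79.490
Rejection region: χ² < 27.991 or χ² > 79.490
Decision: reject H₀

Answer: χ² = 87.2034, reject H₀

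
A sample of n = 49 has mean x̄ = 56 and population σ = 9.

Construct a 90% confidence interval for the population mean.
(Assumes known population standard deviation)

Answer: (53.8850, 58.1150)

Derivation:
Confidence level: 90%, α = 0.1
z_0.05 = 1.645
SE = σ/√n = 9/√49 = 1.2857
Margin of error = 1.645 × 1.2857 = 2.1150
CI: x̄ ± margin = 56 ± 2.1150
CI: (53.8850, 58.1150)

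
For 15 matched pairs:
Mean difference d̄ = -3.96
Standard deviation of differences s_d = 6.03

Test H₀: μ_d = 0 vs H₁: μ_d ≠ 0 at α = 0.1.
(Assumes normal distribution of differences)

df = n - 1 = 14
SE = s_d/√n = 6.03/√15 = 1.5569
t = d̄/SE = -3.96/1.5569 = -2.5435
Critical value: t_{0.05,14} = ±1.761
p-value ≈ 0.0234
Decision: reject H₀

Answer: t = -2.5435, reject H₀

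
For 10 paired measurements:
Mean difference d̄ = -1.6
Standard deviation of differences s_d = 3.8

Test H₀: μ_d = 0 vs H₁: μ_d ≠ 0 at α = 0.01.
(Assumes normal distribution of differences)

df = n - 1 = 9
SE = s_d/√n = 3.8/√10 = 1.2017
t = d̄/SE = -1.6/1.2017 = -1.3314
Critical value: t_{0.005,9} = ±3.250
p-value ≈ 0.2158
Decision: fail to reject H₀

Answer: t = -1.3314, fail to reject H₀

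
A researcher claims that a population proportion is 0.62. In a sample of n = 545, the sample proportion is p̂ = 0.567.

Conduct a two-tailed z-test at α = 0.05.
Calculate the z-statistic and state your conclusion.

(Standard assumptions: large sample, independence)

H₀: p = 0.62, H₁: p ≠ 0.62
Standard error: SE = √(p₀(1-p₀)/n) = √(0.62×0.38/545) = 0.020792
z-statistic: z = (p̂ - p₀)/SE = (0.567 - 0.62)/0.020792 = -2.5491
Critical value: z_0.025 = ±1.960
p-value = 0.0108
Decision: reject H₀ at α = 0.05

Answer: z = -2.5491, reject H₀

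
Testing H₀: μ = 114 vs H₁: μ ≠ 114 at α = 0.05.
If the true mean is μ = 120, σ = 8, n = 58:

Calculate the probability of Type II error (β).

SE = σ/√n = 8/√58 = 1.0505
Critical values: μ₀ ± z_0.025×SE = 114 ± 1.960×1.0505
Acceptance region: (111.9410, 116.0590)
Under H₁ (μ = 120): z_high = (116.0590 - 120)/1.0505 = -3.7515, z_low = (111.9410 - 120)/1.0505 = -7.6716
β = P(not reject | H₁) = Φ(-3.7515) - Φ(-7.6716) ≈ 0.0001

Answer: β ≈ 0.0001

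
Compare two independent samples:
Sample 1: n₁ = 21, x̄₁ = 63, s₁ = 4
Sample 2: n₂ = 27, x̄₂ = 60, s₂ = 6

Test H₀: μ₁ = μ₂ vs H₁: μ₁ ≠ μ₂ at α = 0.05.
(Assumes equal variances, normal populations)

Pooled variance: s²_p = [20×4² + 26×6²]/(46) = 27.3043
s_p = 5.2254
SE = s_p×√(1/n₁ + 1/n₂) = 5.2254×√(1/21 + 1/27) = 1.5204
t = (x̄₁ - x̄₂)/SE = (63 - 60)/1.5204 = 1.9732
df = 46, t-critical = ±2.013
Decision: fail to reject H₀

Answer: t = 1.9732, fail to reject H₀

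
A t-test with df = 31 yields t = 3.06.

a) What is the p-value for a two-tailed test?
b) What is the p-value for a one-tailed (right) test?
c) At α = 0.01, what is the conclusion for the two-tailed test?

Using t-distribution with df = 31:
a) Two-tailed: p = 2×P(T > 3.06) = 0.0045
b) One-tailed: p = P(T > 3.06) = 0.0023
c) 0.0045 < 0.01, reject H₀

Answer: a) 0.0045, b) 0.0023, c) reject H₀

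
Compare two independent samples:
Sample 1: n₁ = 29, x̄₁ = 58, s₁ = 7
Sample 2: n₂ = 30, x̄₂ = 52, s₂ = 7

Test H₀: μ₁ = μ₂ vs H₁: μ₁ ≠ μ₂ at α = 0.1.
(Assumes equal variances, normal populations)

Answer: t = 3.2915, reject H₀

Derivation:
Pooled variance: s²_p = [28×7² + 29×7²]/(57) = 49.0000
s_p = 7.0000
SE = s_p×√(1/n₁ + 1/n₂) = 7.0000×√(1/29 + 1/30) = 1.8229
t = (x̄₁ - x̄₂)/SE = (58 - 52)/1.8229 = 3.2915
df = 57, t-critical = ±1.672
Decision: reject H₀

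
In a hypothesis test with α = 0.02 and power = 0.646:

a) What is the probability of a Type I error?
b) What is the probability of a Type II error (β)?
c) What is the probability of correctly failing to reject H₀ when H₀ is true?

Answer: a) 0.02, b) 0.354, c) 0.98

Derivation:
a) Type I error probability = α = 0.02
b) Power = P(reject H₀ | H₁ true) = 1 - β = 0.646, so Type II error probability = β = 1 - Power = 0.354
c) P(fail to reject H₀ | H₀ true) = 1 - α = 0.98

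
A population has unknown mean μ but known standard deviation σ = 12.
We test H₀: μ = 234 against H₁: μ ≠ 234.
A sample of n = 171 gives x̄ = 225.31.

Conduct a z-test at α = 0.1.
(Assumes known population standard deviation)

Answer: z = -9.4693, reject H₀

Derivation:
Standard error: SE = σ/√n = 12/√171 = 0.9177
z-statistic: z = (x̄ - μ₀)/SE = (225.31 - 234)/0.9177 = -9.4693
Critical value: ±1.645
p-value < 0.0001
Decision: reject H₀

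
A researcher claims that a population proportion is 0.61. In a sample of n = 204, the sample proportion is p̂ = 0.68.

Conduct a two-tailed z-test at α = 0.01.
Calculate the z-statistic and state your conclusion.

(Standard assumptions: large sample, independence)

H₀: p = 0.61, H₁: p ≠ 0.61
Standard error: SE = √(p₀(1-p₀)/n) = √(0.61×0.39/204) = 0.034149
z-statistic: z = (p̂ - p₀)/SE = (0.68 - 0.61)/0.034149 = 2.0498
Critical value: z_0.005 = ±2.576
p-value = 0.0404
Decision: fail to reject H₀ at α = 0.01

Answer: z = 2.0498, fail to reject H₀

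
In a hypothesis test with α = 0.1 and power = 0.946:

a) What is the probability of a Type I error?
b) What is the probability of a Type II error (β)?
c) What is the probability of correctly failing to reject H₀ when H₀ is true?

Answer: a) 0.1, b) 0.054, c) 0.9

Derivation:
a) Type I error probability = α = 0.1
b) Power = P(reject H₀ | H₁ true) = 1 - β = 0.946, so Type II error probability = β = 1 - Power = 0.054
c) P(fail to reject H₀ | H₀ true) = 1 - α = 0.9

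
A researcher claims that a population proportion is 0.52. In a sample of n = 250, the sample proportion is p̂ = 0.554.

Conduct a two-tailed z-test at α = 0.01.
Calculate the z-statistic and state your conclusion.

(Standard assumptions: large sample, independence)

H₀: p = 0.52, H₁: p ≠ 0.52
Standard error: SE = √(p₀(1-p₀)/n) = √(0.52×0.48/250) = 0.031597
z-statistic: z = (p̂ - p₀)/SE = (0.554 - 0.52)/0.031597 = 1.0761
Critical value: z_0.005 = ±2.576
p-value = 0.2819
Decision: fail to reject H₀ at α = 0.01

Answer: z = 1.0761, fail to reject H₀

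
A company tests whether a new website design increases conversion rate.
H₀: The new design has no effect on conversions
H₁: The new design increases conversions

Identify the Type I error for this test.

Type I error (α): Rejecting H₀ when H₀ is true
Type II error (β): Failing to reject H₀ when H₁ is true

Answer: Switching to a new design that doesn't actually help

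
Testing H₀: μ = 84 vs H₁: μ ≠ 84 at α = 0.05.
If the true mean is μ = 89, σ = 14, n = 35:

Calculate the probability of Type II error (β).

Answer: β ≈ 0.4392

Derivation:
SE = σ/√n = 14/√35 = 2.3664
Critical values: μ₀ ± z_0.025×SE = 84 ± 1.960×2.3664
Acceptance region: (79.3619, 88.6381)
Under H₁ (μ = 89): z_high = (88.6381 - 89)/2.3664 = -0.1529, z_low = (79.3619 - 89)/2.3664 = -4.0729
β = P(not reject | H₁) = Φ(-0.1529) - Φ(-4.0729) ≈ 0.4392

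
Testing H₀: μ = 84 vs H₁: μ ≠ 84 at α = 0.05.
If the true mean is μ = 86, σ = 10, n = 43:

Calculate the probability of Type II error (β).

Answer: β ≈ 0.7411

Derivation:
SE = σ/√n = 10/√43 = 1.5250
Critical values: μ₀ ± z_0.025×SE = 84 ± 1.960×1.5250
Acceptance region: (81.0110, 86.9890)
Under H₁ (μ = 86): z_high = (86.9890 - 86)/1.5250 = 0.6485, z_low = (81.0110 - 86)/1.5250 = -3.2715
β = P(not reject | H₁) = Φ(0.6485) - Φ(-3.2715) ≈ 0.7411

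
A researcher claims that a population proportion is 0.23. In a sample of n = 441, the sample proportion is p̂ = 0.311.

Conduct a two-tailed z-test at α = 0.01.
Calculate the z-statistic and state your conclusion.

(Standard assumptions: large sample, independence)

H₀: p = 0.23, H₁: p ≠ 0.23
Standard error: SE = √(p₀(1-p₀)/n) = √(0.23×0.77/441) = 0.020040
z-statistic: z = (p̂ - p₀)/SE = (0.311 - 0.23)/0.020040 = 4.0419
Critical value: z_0.005 = ±2.576
p-value = 0.0001
Decision: reject H₀ at α = 0.01

Answer: z = 4.0419, reject H₀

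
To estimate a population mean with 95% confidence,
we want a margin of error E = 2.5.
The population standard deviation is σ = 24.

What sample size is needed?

z_0.025 = 1.960
n = (z×σ/E)² = (1.960×24/2.5)²
n = 354.0419
Round up: n = 355

Answer: n = 355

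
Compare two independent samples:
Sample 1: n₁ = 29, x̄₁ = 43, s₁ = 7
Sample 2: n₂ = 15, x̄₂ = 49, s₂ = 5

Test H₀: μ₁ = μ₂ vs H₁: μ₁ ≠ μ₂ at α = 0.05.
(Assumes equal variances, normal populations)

Answer: t = -2.9464, reject H₀

Derivation:
Pooled variance: s²_p = [28×7² + 14×5²]/(42) = 41.0000
s_p = 6.4031
SE = s_p×√(1/n₁ + 1/n₂) = 6.4031×√(1/29 + 1/15) = 2.0364
t = (x̄₁ - x̄₂)/SE = (43 - 49)/2.0364 = -2.9464
df = 42, t-critical = ±2.018
Decision: reject H₀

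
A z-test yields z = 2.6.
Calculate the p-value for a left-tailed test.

For z = 2.6:
p = P(Z < 2.6) = Φ(2.6) = 0.9953

Answer: p-value ≈ 0.9953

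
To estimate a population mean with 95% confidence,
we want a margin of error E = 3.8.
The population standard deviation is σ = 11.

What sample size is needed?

Answer: n = 33

Derivation:
z_0.025 = 1.960
n = (z×σ/E)² = (1.960×11/3.8)²
n = 32.1907
Round up: n = 33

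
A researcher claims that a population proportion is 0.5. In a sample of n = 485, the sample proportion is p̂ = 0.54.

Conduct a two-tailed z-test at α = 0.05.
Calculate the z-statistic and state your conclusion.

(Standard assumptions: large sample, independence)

H₀: p = 0.5, H₁: p ≠ 0.5
Standard error: SE = √(p₀(1-p₀)/n) = √(0.5×0.5/485) = 0.022704
z-statistic: z = (p̂ - p₀)/SE = (0.54 - 0.5)/0.022704 = 1.7618
Critical value: z_0.025 = ±1.960
p-value = 0.0781
Decision: fail to reject H₀ at α = 0.05

Answer: z = 1.7618, fail to reject H₀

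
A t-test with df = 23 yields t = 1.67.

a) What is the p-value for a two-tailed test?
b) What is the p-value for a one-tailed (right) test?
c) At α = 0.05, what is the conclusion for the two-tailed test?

Using t-distribution with df = 23:
a) Two-tailed: p = 2×P(T > 1.67) = 0.1085
b) One-tailed: p = P(T > 1.67) = 0.0542
c) 0.1085 ≥ 0.05, fail to reject H₀

Answer: a) 0.1085, b) 0.0542, c) fail to reject H₀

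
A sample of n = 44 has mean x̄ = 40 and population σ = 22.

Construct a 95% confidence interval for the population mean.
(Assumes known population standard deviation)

Answer: (33.4995, 46.5005)

Derivation:
Confidence level: 95%, α = 0.05
z_0.025 = 1.960
SE = σ/√n = 22/√44 = 3.3166
Margin of error = 1.960 × 3.3166 = 6.5005
CI: x̄ ± margin = 40 ± 6.5005
CI: (33.4995, 46.5005)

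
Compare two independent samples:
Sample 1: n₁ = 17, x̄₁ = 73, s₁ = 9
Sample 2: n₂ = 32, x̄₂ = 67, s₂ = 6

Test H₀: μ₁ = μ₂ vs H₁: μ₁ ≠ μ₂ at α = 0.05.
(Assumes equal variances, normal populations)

Pooled variance: s²_p = [16×9² + 31×6²]/(47) = 51.3191
s_p = 7.1637
SE = s_p×√(1/n₁ + 1/n₂) = 7.1637×√(1/17 + 1/32) = 2.1500
t = (x̄₁ - x̄₂)/SE = (73 - 67)/2.1500 = 2.7907
df = 47, t-critical = ±2.012
Decision: reject H₀

Answer: t = 2.7907, reject H₀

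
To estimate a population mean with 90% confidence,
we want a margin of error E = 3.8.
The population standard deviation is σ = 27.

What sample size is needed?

z_0.05 = 1.645
n = (z×σ/E)² = (1.645×27/3.8)²
n = 136.6130
Round up: n = 137

Answer: n = 137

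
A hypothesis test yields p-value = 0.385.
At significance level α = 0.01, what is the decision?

Compare p-value to α:
0.385 ≥ 0.01
Decision: fail to reject H₀

Answer: fail to reject H₀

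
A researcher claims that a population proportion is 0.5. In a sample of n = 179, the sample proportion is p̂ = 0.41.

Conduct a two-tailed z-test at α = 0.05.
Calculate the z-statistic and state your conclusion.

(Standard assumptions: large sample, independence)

H₀: p = 0.5, H₁: p ≠ 0.5
Standard error: SE = √(p₀(1-p₀)/n) = √(0.5×0.5/179) = 0.037372
z-statistic: z = (p̂ - p₀)/SE = (0.41 - 0.5)/0.037372 = -2.4082
Critical value: z_0.025 = ±1.960
p-value = 0.0160
Decision: reject H₀ at α = 0.05

Answer: z = -2.4082, reject H₀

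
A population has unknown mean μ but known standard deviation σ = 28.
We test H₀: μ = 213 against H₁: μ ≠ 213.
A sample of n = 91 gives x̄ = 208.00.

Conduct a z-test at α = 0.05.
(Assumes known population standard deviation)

Answer: z = -1.7035, fail to reject H₀

Derivation:
Standard error: SE = σ/√n = 28/√91 = 2.9352
z-statistic: z = (x̄ - μ₀)/SE = (208.00 - 213)/2.9352 = -1.7035
Critical value: ±1.960
p-value = 0.0885
Decision: fail to reject H₀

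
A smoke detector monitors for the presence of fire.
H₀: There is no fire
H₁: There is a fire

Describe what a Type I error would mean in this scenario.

Answer: The alarm sounds when there is no fire (false alarm)

Derivation:
Type I error: rejecting H₀ when it is actually true (false positive).
Type II error: failing to reject H₀ when H₁ is actually true (false negative).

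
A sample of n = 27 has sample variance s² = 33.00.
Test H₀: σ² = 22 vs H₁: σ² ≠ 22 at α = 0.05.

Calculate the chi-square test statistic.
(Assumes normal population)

df = n - 1 = 26
χ² = (n-1)s²/σ₀² = 26×33.00/22 = 39.0000
Critical values: χ²_{0.975,26} = 13.844, χ²_{0.025,26} = 41.923
Rejection region: χ² < 13.844 or χ² > 41.923
Decision: fail to reject H₀

Answer: χ² = 39.0000, fail to reject H₀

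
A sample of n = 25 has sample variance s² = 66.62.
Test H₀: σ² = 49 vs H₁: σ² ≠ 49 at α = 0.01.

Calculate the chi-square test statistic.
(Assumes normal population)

df = n - 1 = 24
χ² = (n-1)s²/σ₀² = 24×66.62/49 = 32.6302
Critical values: χ²_{0.995,24} = 9.886, χ²_{0.005,24} = 45.559
Rejection region: χ² < 9.886 or χ² > 45.559
Decision: fail to reject H₀

Answer: χ² = 32.6302, fail to reject H₀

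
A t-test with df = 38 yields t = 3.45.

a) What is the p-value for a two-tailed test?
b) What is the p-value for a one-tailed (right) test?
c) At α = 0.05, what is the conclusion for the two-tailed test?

Using t-distribution with df = 38:
a) Two-tailed: p = 2×P(T > 3.45) = 0.0014
b) One-tailed: p = P(T > 3.45) = 0.0007
c) 0.0014 < 0.05, reject H₀

Answer: a) 0.0014, b) 0.0007, c) reject H₀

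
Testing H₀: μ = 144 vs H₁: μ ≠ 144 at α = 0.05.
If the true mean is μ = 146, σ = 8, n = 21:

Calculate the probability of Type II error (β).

Answer: β ≈ 0.7913

Derivation:
SE = σ/√n = 8/√21 = 1.7457
Critical values: μ₀ ± z_0.025×SE = 144 ± 1.960×1.7457
Acceptance region: (140.5784, 147.4216)
Under H₁ (μ = 146): z_high = (147.4216 - 146)/1.7457 = 0.8143, z_low = (140.5784 - 146)/1.7457 = -3.1057
β = P(not reject | H₁) = Φ(0.8143) - Φ(-3.1057) ≈ 0.7913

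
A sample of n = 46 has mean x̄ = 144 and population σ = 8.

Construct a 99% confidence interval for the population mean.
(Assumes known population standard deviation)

Confidence level: 99%, α = 0.01
z_0.005 = 2.576
SE = σ/√n = 8/√46 = 1.1795
Margin of error = 2.576 × 1.1795 = 3.0384
CI: x̄ ± margin = 144 ± 3.0384
CI: (140.9616, 147.0384)

Answer: (140.9616, 147.0384)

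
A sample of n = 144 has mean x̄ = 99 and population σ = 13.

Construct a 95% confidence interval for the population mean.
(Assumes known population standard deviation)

Answer: (96.8767, 101.1233)

Derivation:
Confidence level: 95%, α = 0.05
z_0.025 = 1.960
SE = σ/√n = 13/√144 = 1.0833
Margin of error = 1.960 × 1.0833 = 2.1233
CI: x̄ ± margin = 99 ± 2.1233
CI: (96.8767, 101.1233)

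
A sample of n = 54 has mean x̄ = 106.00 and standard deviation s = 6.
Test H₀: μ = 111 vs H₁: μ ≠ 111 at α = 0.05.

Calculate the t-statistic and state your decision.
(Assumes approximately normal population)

Answer: t = -6.1237, reject H₀

Derivation:
df = n - 1 = 53
SE = s/√n = 6/√54 = 0.8165
t = (x̄ - μ₀)/SE = (106.00 - 111)/0.8165 = -6.1237
Critical value: t_{0.025,53} = ±2.006
p-value < 0.0001
Decision: reject H₀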